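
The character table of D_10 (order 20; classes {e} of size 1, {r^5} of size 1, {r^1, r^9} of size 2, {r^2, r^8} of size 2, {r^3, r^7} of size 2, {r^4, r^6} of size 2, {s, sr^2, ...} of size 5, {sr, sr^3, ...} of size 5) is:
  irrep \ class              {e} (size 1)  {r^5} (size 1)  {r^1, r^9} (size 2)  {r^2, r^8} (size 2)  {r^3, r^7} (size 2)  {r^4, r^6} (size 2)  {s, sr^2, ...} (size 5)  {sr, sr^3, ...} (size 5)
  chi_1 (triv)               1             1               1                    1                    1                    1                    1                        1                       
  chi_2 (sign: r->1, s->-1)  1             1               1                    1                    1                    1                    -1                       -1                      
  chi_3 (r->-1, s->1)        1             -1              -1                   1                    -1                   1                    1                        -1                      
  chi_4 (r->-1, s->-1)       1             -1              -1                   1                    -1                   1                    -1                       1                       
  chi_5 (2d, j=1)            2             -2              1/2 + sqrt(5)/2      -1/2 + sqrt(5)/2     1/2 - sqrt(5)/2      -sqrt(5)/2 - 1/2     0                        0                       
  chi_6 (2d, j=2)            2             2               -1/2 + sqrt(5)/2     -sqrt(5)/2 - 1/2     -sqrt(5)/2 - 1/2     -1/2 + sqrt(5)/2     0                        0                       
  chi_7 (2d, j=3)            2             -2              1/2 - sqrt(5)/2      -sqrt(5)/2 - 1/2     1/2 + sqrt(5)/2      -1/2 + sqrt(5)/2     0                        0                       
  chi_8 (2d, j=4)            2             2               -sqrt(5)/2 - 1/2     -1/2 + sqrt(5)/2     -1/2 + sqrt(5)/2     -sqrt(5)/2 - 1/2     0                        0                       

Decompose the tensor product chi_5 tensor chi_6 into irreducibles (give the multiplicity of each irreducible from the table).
chi_5 tensor chi_6 = chi_5 + chi_7 (all other irreducibles have multiplicity 0).

Proof sketch: The character of a tensor product is the pointwise product (chi_5 * chi_6)(C) = chi_5(C) * chi_6(C):
  {e}: (2)*(2), {r^5}: (-2)*(2), {r^1, r^9}: (1/2 + sqrt(5)/2)*(-1/2 + sqrt(5)/2), {r^2, r^8}: (-1/2 + sqrt(5)/2)*(-sqrt(5)/2 - 1/2), {r^3, r^7}: (1/2 - sqrt(5)/2)*(-sqrt(5)/2 - 1/2), {r^4, r^6}: (-sqrt(5)/2 - 1/2)*(-1/2 + sqrt(5)/2), {s, sr^2, ...}: (0)*(0), {sr, sr^3, ...}: (0)*(0)
so (chi_5 * chi_6) takes values
  {e} -> 4, {r^5} -> -4, {r^1, r^9} -> 1, {r^2, r^8} -> -1, {r^3, r^7} -> 1, {r^4, r^6} -> -1, {s, sr^2, ...} -> 0, {sr, sr^3, ...} -> 0.
Now take the inner product of this character with each irreducible chi from the table, <chi_5*chi_6, chi> = (1/20) sum_C |C| (chi_5*chi_6)(C) conj(chi(C)):
  <chi_5*chi_6, chi_1> = (1/20)[1*(4)*conj(1) + 1*(-4)*conj(1) + 2*(1)*conj(1) + 2*(-1)*conj(1) + 2*(1)*conj(1) + 2*(-1)*conj(1) + 5*(0)*conj(1) + 5*(0)*conj(1)]
      = (1/20)[(4) + (-4) + (2) + (-2) + (2) + (-2) + (0) + (0)] = 0/20 = 0
  <chi_5*chi_6, chi_2> = (1/20)[1*(4)*conj(1) + 1*(-4)*conj(1) + 2*(1)*conj(1) + 2*(-1)*conj(1) + 2*(1)*conj(1) + 2*(-1)*conj(1) + 5*(0)*conj(-1) + 5*(0)*conj(-1)]
      = (1/20)[(4) + (-4) + (2) + (-2) + (2) + (-2) + (0) + (0)] = 0/20 = 0
  <chi_5*chi_6, chi_3> = (1/20)[1*(4)*conj(1) + 1*(-4)*conj(-1) + 2*(1)*conj(-1) + 2*(-1)*conj(1) + 2*(1)*conj(-1) + 2*(-1)*conj(1) + 5*(0)*conj(1) + 5*(0)*conj(-1)]
      = (1/20)[(4) + (4) + (-2) + (-2) + (-2) + (-2) + (0) + (0)] = 0/20 = 0
  <chi_5*chi_6, chi_4> = (1/20)[1*(4)*conj(1) + 1*(-4)*conj(-1) + 2*(1)*conj(-1) + 2*(-1)*conj(1) + 2*(1)*conj(-1) + 2*(-1)*conj(1) + 5*(0)*conj(-1) + 5*(0)*conj(1)]
      = (1/20)[(4) + (4) + (-2) + (-2) + (-2) + (-2) + (0) + (0)] = 0/20 = 0
  <chi_5*chi_6, chi_5> = (1/20)[1*(4)*conj(2) + 1*(-4)*conj(-2) + 2*(1)*conj(1/2 + sqrt(5)/2) + 2*(-1)*conj(-1/2 + sqrt(5)/2) + 2*(1)*conj(1/2 - sqrt(5)/2) + 2*(-1)*conj(-sqrt(5)/2 - 1/2) + 5*(0)*conj(0) + 5*(0)*conj(0)]
      = (1/20)[(8) + (8) + (1 + sqrt(5)) + (1 - sqrt(5)) + (1 - sqrt(5)) + (1 + sqrt(5)) + (0) + (0)] = 20/20 = 1
  <chi_5*chi_6, chi_6> = (1/20)[1*(4)*conj(2) + 1*(-4)*conj(2) + 2*(1)*conj(-1/2 + sqrt(5)/2) + 2*(-1)*conj(-sqrt(5)/2 - 1/2) + 2*(1)*conj(-sqrt(5)/2 - 1/2) + 2*(-1)*conj(-1/2 + sqrt(5)/2) + 5*(0)*conj(0) + 5*(0)*conj(0)]
      = (1/20)[(8) + (-8) + (-1 + sqrt(5)) + (1 + sqrt(5)) + (-sqrt(5) - 1) + (1 - sqrt(5)) + (0) + (0)] = 0/20 = 0
  <chi_5*chi_6, chi_7> = (1/20)[1*(4)*conj(2) + 1*(-4)*conj(-2) + 2*(1)*conj(1/2 - sqrt(5)/2) + 2*(-1)*conj(-sqrt(5)/2 - 1/2) + 2*(1)*conj(1/2 + sqrt(5)/2) + 2*(-1)*conj(-1/2 + sqrt(5)/2) + 5*(0)*conj(0) + 5*(0)*conj(0)]
      = (1/20)[(8) + (8) + (1 - sqrt(5)) + (1 + sqrt(5)) + (1 + sqrt(5)) + (1 - sqrt(5)) + (0) + (0)] = 20/20 = 1
  <chi_5*chi_6, chi_8> = (1/20)[1*(4)*conj(2) + 1*(-4)*conj(2) + 2*(1)*conj(-sqrt(5)/2 - 1/2) + 2*(-1)*conj(-1/2 + sqrt(5)/2) + 2*(1)*conj(-1/2 + sqrt(5)/2) + 2*(-1)*conj(-sqrt(5)/2 - 1/2) + 5*(0)*conj(0) + 5*(0)*conj(0)]
      = (1/20)[(8) + (-8) + (-sqrt(5) - 1) + (1 - sqrt(5)) + (-1 + sqrt(5)) + (1 + sqrt(5)) + (0) + (0)] = 0/20 = 0
Hence the multiplicities are chi_5: 1, chi_7: 1. Dimension check: dim(chi_5)*dim(chi_6) = 2*2 = 4 and sum (mult * dim) = 1*2 + 1*2 = 4.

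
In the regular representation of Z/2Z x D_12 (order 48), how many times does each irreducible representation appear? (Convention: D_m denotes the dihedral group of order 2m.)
Each irreducible V_i of dimension d_i appears with multiplicity d_i, i.e. rho_reg = (direct sum over all irreducibles V_i) d_i V_i. The irreducible dimensions for Z/2Z x D_12 are 1, 1, 1, 1, 1, 1, 1, 1, 2, 2, 2, 2, 2, 2, 2, 2, 2, 2: 8 irreducibles of dimension 1, each with multiplicity 1; 10 irreducibles of dimension 2, each with multiplicity 2. Total dimension 8*1*1 + 10*2*2 = 48 = |G|.

Reasoning: General theorem: in the regular representation of a finite group G, each irreducible appears with multiplicity equal to its dimension. Check: dim(rho_reg) = sum d_i^2 = 1 + 1 + 1 + 1 + 1 + 1 + 1 + 1 + 4 + 4 + 4 + 4 + 4 + 4 + 4 + 4 + 4 + 4 = 48 = |G|.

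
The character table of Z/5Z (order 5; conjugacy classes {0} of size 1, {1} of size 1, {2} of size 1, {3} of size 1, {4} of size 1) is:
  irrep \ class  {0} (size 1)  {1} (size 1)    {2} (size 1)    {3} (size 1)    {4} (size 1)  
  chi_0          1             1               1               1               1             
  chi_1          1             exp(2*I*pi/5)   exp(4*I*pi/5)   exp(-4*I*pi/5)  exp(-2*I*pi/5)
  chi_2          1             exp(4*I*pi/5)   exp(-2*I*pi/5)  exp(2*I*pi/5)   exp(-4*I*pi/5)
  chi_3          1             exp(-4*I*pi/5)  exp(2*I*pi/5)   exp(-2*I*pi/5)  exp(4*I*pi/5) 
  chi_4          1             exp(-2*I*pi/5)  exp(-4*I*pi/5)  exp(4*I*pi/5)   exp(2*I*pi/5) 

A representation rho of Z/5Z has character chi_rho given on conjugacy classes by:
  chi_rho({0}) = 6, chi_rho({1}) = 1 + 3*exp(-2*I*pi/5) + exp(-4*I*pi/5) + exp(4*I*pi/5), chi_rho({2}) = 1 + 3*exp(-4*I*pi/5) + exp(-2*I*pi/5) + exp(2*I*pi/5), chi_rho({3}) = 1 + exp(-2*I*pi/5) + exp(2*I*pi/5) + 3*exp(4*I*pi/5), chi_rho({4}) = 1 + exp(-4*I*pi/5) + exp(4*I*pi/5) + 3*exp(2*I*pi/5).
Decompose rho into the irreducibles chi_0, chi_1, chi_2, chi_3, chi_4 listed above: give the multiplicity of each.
Multiplicities: chi_0: 1, chi_1: 0, chi_2: 1, chi_3: 1, chi_4: 3.

Why: Use <chi_rho, chi> = (1/|G|) sum_C |C| * chi_rho(C) * conj(chi(C)) with |G| = 5 for each irreducible chi in the table:
  <chi_rho, chi_0> = (1/5)[1*(6)*conj(1) + 1*(1 + 3*exp(-2*I*pi/5) + exp(-4*I*pi/5) + exp(4*I*pi/5))*conj(1) + 1*(1 + 3*exp(-4*I*pi/5) + exp(-2*I*pi/5) + exp(2*I*pi/5))*conj(1) + 1*(1 + exp(-2*I*pi/5) + exp(2*I*pi/5) + 3*exp(4*I*pi/5))*conj(1) + 1*(1 + exp(-4*I*pi/5) + exp(4*I*pi/5) + 3*exp(2*I*pi/5))*conj(1)]
      = (1/5)[(6) + (1 + 3*exp(-2*I*pi/5) + exp(-4*I*pi/5) + exp(4*I*pi/5)) + (1 + 3*exp(-4*I*pi/5) + exp(-2*I*pi/5) + exp(2*I*pi/5)) + (1 + exp(-2*I*pi/5) + exp(2*I*pi/5) + 3*exp(4*I*pi/5)) + (1 + exp(-4*I*pi/5) + exp(4*I*pi/5) + 3*exp(2*I*pi/5))] = 5/5 = 1
  <chi_rho, chi_1> = (1/5)[1*(6)*conj(1) + 1*(1 + 3*exp(-2*I*pi/5) + exp(-4*I*pi/5) + exp(4*I*pi/5))*conj(exp(2*I*pi/5)) + 1*(1 + 3*exp(-4*I*pi/5) + exp(-2*I*pi/5) + exp(2*I*pi/5))*conj(exp(4*I*pi/5)) + 1*(1 + exp(-2*I*pi/5) + exp(2*I*pi/5) + 3*exp(4*I*pi/5))*conj(exp(-4*I*pi/5)) + 1*(1 + exp(-4*I*pi/5) + exp(4*I*pi/5) + 3*exp(2*I*pi/5))*conj(exp(-2*I*pi/5))]
      = (1/5)[(6) + (3*exp(-4*I*pi/5) + exp(-2*I*pi/5) + exp(4*I*pi/5) + exp(2*I*pi/5)) + (exp(-2*I*pi/5) + exp(-4*I*pi/5) + exp(4*I*pi/5) + 3*exp(2*I*pi/5)) + (3*exp(-2*I*pi/5) + exp(-4*I*pi/5) + exp(4*I*pi/5) + exp(2*I*pi/5)) + (exp(-2*I*pi/5) + exp(-4*I*pi/5) + exp(2*I*pi/5) + 3*exp(4*I*pi/5))] = 0/5 = 0
  <chi_rho, chi_2> = (1/5)[1*(6)*conj(1) + 1*(1 + 3*exp(-2*I*pi/5) + exp(-4*I*pi/5) + exp(4*I*pi/5))*conj(exp(4*I*pi/5)) + 1*(1 + 3*exp(-4*I*pi/5) + exp(-2*I*pi/5) + exp(2*I*pi/5))*conj(exp(-2*I*pi/5)) + 1*(1 + exp(-2*I*pi/5) + exp(2*I*pi/5) + 3*exp(4*I*pi/5))*conj(exp(2*I*pi/5)) + 1*(1 + exp(-4*I*pi/5) + exp(4*I*pi/5) + 3*exp(2*I*pi/5))*conj(exp(-4*I*pi/5))]
      = (1/5)[(6) + (1 + exp(-4*I*pi/5) + exp(2*I*pi/5) + 3*exp(4*I*pi/5)) + (1 + 3*exp(-2*I*pi/5) + exp(4*I*pi/5) + exp(2*I*pi/5)) + (1 + exp(-2*I*pi/5) + exp(-4*I*pi/5) + 3*exp(2*I*pi/5)) + (1 + 3*exp(-4*I*pi/5) + exp(-2*I*pi/5) + exp(4*I*pi/5))] = 5/5 = 1
  <chi_rho, chi_3> = (1/5)[1*(6)*conj(1) + 1*(1 + 3*exp(-2*I*pi/5) + exp(-4*I*pi/5) + exp(4*I*pi/5))*conj(exp(-4*I*pi/5)) + 1*(1 + 3*exp(-4*I*pi/5) + exp(-2*I*pi/5) + exp(2*I*pi/5))*conj(exp(2*I*pi/5)) + 1*(1 + exp(-2*I*pi/5) + exp(2*I*pi/5) + 3*exp(4*I*pi/5))*conj(exp(-2*I*pi/5)) + 1*(1 + exp(-4*I*pi/5) + exp(4*I*pi/5) + 3*exp(2*I*pi/5))*conj(exp(4*I*pi/5))]
      = (1/5)[(6) + (1 + exp(-2*I*pi/5) + exp(4*I*pi/5) + 3*exp(2*I*pi/5)) + (1 + exp(-2*I*pi/5) + exp(-4*I*pi/5) + 3*exp(4*I*pi/5)) + (1 + 3*exp(-4*I*pi/5) + exp(4*I*pi/5) + exp(2*I*pi/5)) + (1 + 3*exp(-2*I*pi/5) + exp(-4*I*pi/5) + exp(2*I*pi/5))] = 5/5 = 1
  <chi_rho, chi_4> = (1/5)[1*(6)*conj(1) + 1*(1 + 3*exp(-2*I*pi/5) + exp(-4*I*pi/5) + exp(4*I*pi/5))*conj(exp(-2*I*pi/5)) + 1*(1 + 3*exp(-4*I*pi/5) + exp(-2*I*pi/5) + exp(2*I*pi/5))*conj(exp(-4*I*pi/5)) + 1*(1 + exp(-2*I*pi/5) + exp(2*I*pi/5) + 3*exp(4*I*pi/5))*conj(exp(4*I*pi/5)) + 1*(1 + exp(-4*I*pi/5) + exp(4*I*pi/5) + 3*exp(2*I*pi/5))*conj(exp(2*I*pi/5))]
      = (1/5)[(6) + (3 + exp(-2*I*pi/5) + exp(-4*I*pi/5) + exp(2*I*pi/5)) + (3 + exp(-4*I*pi/5) + exp(4*I*pi/5) + exp(2*I*pi/5)) + (3 + exp(-2*I*pi/5) + exp(-4*I*pi/5) + exp(4*I*pi/5)) + (3 + exp(-2*I*pi/5) + exp(4*I*pi/5) + exp(2*I*pi/5))] = 15/5 = 3
(Exp terms are combined using exp(i*s)*conj(exp(i*t)) = exp(i*(s-t)), and sums of them are collapsed using the identity that for every m > 1 the m distinct m-th roots of unity sum to 0, e.g. 1 + exp(2*I*pi/3) + exp(-2*I*pi/3) = 0.)
Dimension check: dim(rho) = sum (mult * dim) = 1*1 + 0*1 + 1*1 + 1*1 + 3*1 = 6 = chi_rho(e) = 6.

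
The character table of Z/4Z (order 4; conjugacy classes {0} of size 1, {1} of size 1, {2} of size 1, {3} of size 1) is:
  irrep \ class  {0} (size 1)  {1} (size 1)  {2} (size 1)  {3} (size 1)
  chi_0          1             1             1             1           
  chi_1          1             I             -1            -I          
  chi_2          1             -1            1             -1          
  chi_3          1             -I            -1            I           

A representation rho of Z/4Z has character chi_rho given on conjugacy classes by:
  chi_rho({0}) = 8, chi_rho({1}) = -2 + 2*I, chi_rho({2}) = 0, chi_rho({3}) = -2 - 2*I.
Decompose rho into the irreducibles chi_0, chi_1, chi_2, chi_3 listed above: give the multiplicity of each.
Multiplicities: chi_0: 1, chi_1: 3, chi_2: 3, chi_3: 1.

Why: Use <chi_rho, chi> = (1/|G|) sum_C |C| * chi_rho(C) * conj(chi(C)) with |G| = 4 for each irreducible chi in the table:
  <chi_rho, chi_0> = (1/4)[1*(8)*conj(1) + 1*(-2 + 2*I)*conj(1) + 1*(0)*conj(1) + 1*(-2 - 2*I)*conj(1)]
      = (1/4)[(8) + (-2 + 2*I) + (0) + (-2 - 2*I)] = 4/4 = 1
  <chi_rho, chi_1> = (1/4)[1*(8)*conj(1) + 1*(-2 + 2*I)*conj(I) + 1*(0)*conj(-1) + 1*(-2 - 2*I)*conj(-I)]
      = (1/4)[(8) + (2 + 2*I) + (0) + (2 - 2*I)] = 12/4 = 3
  <chi_rho, chi_2> = (1/4)[1*(8)*conj(1) + 1*(-2 + 2*I)*conj(-1) + 1*(0)*conj(1) + 1*(-2 - 2*I)*conj(-1)]
      = (1/4)[(8) + (2 - 2*I) + (0) + (2 + 2*I)] = 12/4 = 3
  <chi_rho, chi_3> = (1/4)[1*(8)*conj(1) + 1*(-2 + 2*I)*conj(-I) + 1*(0)*conj(-1) + 1*(-2 - 2*I)*conj(I)]
      = (1/4)[(8) + (-2 - 2*I) + (0) + (-2 + 2*I)] = 4/4 = 1
(Exp terms are combined using exp(i*s)*conj(exp(i*t)) = exp(i*(s-t)), and sums of them are collapsed using the identity that for every m > 1 the m distinct m-th roots of unity sum to 0, e.g. 1 + exp(2*I*pi/3) + exp(-2*I*pi/3) = 0.)
Dimension check: dim(rho) = sum (mult * dim) = 1*1 + 3*1 + 3*1 + 1*1 = 8 = chi_rho(e) = 8.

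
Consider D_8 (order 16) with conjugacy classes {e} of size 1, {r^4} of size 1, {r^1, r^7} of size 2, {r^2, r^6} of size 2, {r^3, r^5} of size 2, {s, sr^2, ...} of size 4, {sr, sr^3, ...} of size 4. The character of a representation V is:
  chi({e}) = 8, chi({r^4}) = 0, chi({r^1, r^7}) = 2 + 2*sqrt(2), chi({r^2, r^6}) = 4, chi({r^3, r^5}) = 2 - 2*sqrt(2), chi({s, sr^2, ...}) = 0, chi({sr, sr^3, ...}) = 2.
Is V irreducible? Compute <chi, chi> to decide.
Not irreducible (reducible): <chi, chi> = 10 > 1.

Why: <chi, chi> = (1/|G|) sum_C |C| * |chi(C)|^2 = (1/16)[1*|8|^2 + 1*|0|^2 + 2*|2 + 2*sqrt(2)|^2 + 2*|4|^2 + 2*|2 - 2*sqrt(2)|^2 + 4*|0|^2 + 4*|2|^2]
  = (1/16)[(64) + (0) + (16*sqrt(2) + 24) + (32) + (24 - 16*sqrt(2)) + (0) + (16)] = 160/16 = 10.
A character is irreducible iff <chi, chi> = 1, so this representation is reducible.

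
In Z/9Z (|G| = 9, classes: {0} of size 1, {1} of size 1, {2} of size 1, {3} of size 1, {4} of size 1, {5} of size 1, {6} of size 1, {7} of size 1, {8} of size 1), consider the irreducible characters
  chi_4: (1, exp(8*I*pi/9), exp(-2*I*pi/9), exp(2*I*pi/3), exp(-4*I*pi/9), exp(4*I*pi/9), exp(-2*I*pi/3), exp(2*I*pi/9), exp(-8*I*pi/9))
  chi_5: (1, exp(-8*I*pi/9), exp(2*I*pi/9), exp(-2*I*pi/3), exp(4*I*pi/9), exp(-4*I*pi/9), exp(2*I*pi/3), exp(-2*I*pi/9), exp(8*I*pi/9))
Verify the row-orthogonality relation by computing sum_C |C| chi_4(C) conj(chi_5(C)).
Sum = 0; so <chi_4, chi_5> = 0 (distinct irreducibles are orthogonal).

Argument: Compute term by term over conjugacy classes (|C| * chi_4(C) * conj(chi_5(C))):
  1*(1)*conj(1) + 1*(exp(8*I*pi/9))*conj(exp(-8*I*pi/9)) + 1*(exp(-2*I*pi/9))*conj(exp(2*I*pi/9)) + 1*(exp(2*I*pi/3))*conj(exp(-2*I*pi/3)) + 1*(exp(-4*I*pi/9))*conj(exp(4*I*pi/9)) + 1*(exp(4*I*pi/9))*conj(exp(-4*I*pi/9)) + 1*(exp(-2*I*pi/3))*conj(exp(2*I*pi/3)) + 1*(exp(2*I*pi/9))*conj(exp(-2*I*pi/9)) + 1*(exp(-8*I*pi/9))*conj(exp(8*I*pi/9))
  = (1) + (exp(-2*I*pi/9)) + (exp(-4*I*pi/9)) + (exp(-2*I*pi/3)) + (exp(-8*I*pi/9)) + (exp(8*I*pi/9)) + (exp(2*I*pi/3)) + (exp(4*I*pi/9)) + (exp(2*I*pi/9))
  = 0.
(Exp terms are combined using exp(i*s)*conj(exp(i*t)) = exp(i*(s-t)), and sums of them are collapsed using the identity that for every m > 1 the m distinct m-th roots of unity sum to 0, e.g. 1 + exp(2*I*pi/3) + exp(-2*I*pi/3) = 0.)
Dividing by |G| = 9 gives 0/9 = 0, matching the row-orthogonality relation <chi_4, chi_5> = [chi_4 = chi_5].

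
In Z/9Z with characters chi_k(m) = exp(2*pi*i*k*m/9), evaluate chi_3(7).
chi_3(7) = zeta_9^21 = exp(2*I*pi/3)

Details: chi_3(7) = zeta_9^(3*7) = zeta_9^21. Since zeta_9^9 = 1, this equals zeta_9^3 = exp(2*pi*i*3/9) = exp(2*I*pi/3).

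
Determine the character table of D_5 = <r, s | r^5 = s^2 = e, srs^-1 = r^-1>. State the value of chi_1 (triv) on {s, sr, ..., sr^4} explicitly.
Conjugacy classes: {e} of size 1, {r^1, r^4} of size 2, {r^2, r^3} of size 2, {s, sr, ..., sr^4} of size 5.
Character table:
  irrep \ class              {e} (size 1)  {r^1, r^4} (size 2)  {r^2, r^3} (size 2)  {s, sr, ..., sr^4} (size 5)
  chi_1 (triv)               1             1                    1                    1                          
  chi_2 (sign: r->1, s->-1)  1             1                    1                    -1                         
  chi_3 (2d, j=1)            2             -1/2 + sqrt(5)/2     -sqrt(5)/2 - 1/2     0                          
  chi_4 (2d, j=2)            2             -sqrt(5)/2 - 1/2     -1/2 + sqrt(5)/2     0                          

Spot check: chi_1 (triv) on {s, sr, ..., sr^4} = 1.

Derivation: D_5 has order 2*5 = 10 with 4 conjugacy classes, hence 4 irreducibles. Sum of squared dims 1 + 1 + 4 + 4 = 10 = |G|. Linear characters come from the abelianisation; the 2-dimensional irreps have character r^k -> 2*cos(2*pi*j*k/5), reflections -> 0.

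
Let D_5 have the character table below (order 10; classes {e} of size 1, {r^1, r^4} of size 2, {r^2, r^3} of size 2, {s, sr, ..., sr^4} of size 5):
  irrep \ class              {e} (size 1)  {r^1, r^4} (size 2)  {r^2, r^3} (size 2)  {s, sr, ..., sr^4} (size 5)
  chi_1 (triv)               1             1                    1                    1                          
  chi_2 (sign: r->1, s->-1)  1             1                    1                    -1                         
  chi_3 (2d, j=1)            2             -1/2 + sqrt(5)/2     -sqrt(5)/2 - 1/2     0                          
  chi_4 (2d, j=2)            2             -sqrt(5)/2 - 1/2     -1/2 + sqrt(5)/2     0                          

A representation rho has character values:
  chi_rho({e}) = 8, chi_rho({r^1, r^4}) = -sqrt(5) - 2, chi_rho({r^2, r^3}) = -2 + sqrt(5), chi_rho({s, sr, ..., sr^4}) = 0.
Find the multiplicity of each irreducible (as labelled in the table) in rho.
Multiplicities: chi_1: 0, chi_2: 0, chi_3: 1, chi_4: 3.

Details: Use <chi_rho, chi> = (1/|G|) sum_C |C| * chi_rho(C) * conj(chi(C)) with |G| = 10 for each irreducible chi in the table:
  <chi_rho, chi_1> = (1/10)[1*(8)*conj(1) + 2*(-sqrt(5) - 2)*conj(1) + 2*(-2 + sqrt(5))*conj(1) + 5*(0)*conj(1)]
      = (1/10)[(8) + (-2*sqrt(5) - 4) + (-4 + 2*sqrt(5)) + (0)] = 0/10 = 0
  <chi_rho, chi_2> = (1/10)[1*(8)*conj(1) + 2*(-sqrt(5) - 2)*conj(1) + 2*(-2 + sqrt(5))*conj(1) + 5*(0)*conj(-1)]
      = (1/10)[(8) + (-2*sqrt(5) - 4) + (-4 + 2*sqrt(5)) + (0)] = 0/10 = 0
  <chi_rho, chi_3> = (1/10)[1*(8)*conj(2) + 2*(-sqrt(5) - 2)*conj(-1/2 + sqrt(5)/2) + 2*(-2 + sqrt(5))*conj(-sqrt(5)/2 - 1/2) + 5*(0)*conj(0)]
      = (1/10)[(16) + (-3 - sqrt(5)) + (-3 + sqrt(5)) + (0)] = 10/10 = 1
  <chi_rho, chi_4> = (1/10)[1*(8)*conj(2) + 2*(-sqrt(5) - 2)*conj(-sqrt(5)/2 - 1/2) + 2*(-2 + sqrt(5))*conj(-1/2 + sqrt(5)/2) + 5*(0)*conj(0)]
      = (1/10)[(16) + (3*sqrt(5) + 7) + (7 - 3*sqrt(5)) + (0)] = 30/10 = 3
Dimension check: dim(rho) = sum (mult * dim) = 0*1 + 0*1 + 1*2 + 3*2 = 8 = chi_rho(e) = 8.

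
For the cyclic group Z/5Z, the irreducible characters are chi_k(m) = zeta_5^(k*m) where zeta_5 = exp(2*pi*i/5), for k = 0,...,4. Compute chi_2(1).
chi_2(1) = zeta_5^2 = exp(4*I*pi/5)

Details: chi_2(1) = zeta_5^(2*1) = zeta_5^2. Since zeta_5^5 = 1, this equals zeta_5^2 = exp(2*pi*i*2/5) = exp(4*I*pi/5).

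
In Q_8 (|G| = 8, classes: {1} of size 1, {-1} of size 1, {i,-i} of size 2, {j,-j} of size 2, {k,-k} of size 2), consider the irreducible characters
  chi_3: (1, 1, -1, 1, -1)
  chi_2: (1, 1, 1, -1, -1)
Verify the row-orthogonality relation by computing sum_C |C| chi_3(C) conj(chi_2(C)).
Sum = 0; so <chi_3, chi_2> = 0 (distinct irreducibles are orthogonal).

Argument: Compute term by term over conjugacy classes (|C| * chi_3(C) * conj(chi_2(C))):
  1*(1)*conj(1) + 1*(1)*conj(1) + 2*(-1)*conj(1) + 2*(1)*conj(-1) + 2*(-1)*conj(-1)
  = (1) + (1) + (-2) + (-2) + (2)
  = 0.
Dividing by |G| = 8 gives 0/8 = 0, matching the row-orthogonality relation <chi_3, chi_2> = [chi_3 = chi_2].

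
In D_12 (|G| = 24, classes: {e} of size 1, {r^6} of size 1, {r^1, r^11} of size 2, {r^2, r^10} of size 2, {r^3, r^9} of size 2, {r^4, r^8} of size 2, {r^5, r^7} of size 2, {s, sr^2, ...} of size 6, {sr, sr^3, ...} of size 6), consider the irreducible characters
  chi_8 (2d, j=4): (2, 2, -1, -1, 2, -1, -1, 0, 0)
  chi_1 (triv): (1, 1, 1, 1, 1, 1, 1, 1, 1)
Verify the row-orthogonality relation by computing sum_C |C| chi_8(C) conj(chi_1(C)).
Sum = 0; so <chi_8, chi_1> = 0 (distinct irreducibles are orthogonal).

Explanation: Compute term by term over conjugacy classes (|C| * chi_8(C) * conj(chi_1(C))):
  1*(2)*conj(1) + 1*(2)*conj(1) + 2*(-1)*conj(1) + 2*(-1)*conj(1) + 2*(2)*conj(1) + 2*(-1)*conj(1) + 2*(-1)*conj(1) + 6*(0)*conj(1) + 6*(0)*conj(1)
  = (2) + (2) + (-2) + (-2) + (4) + (-2) + (-2) + (0) + (0)
  = 0.
Dividing by |G| = 24 gives 0/24 = 0, matching the row-orthogonality relation <chi_8, chi_1> = [chi_8 = chi_1].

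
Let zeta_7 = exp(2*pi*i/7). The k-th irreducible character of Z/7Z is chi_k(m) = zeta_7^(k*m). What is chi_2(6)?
chi_2(6) = zeta_7^12 = exp(-4*I*pi/7)

Argument: chi_2(6) = zeta_7^(2*6) = zeta_7^12. Since zeta_7^7 = 1, this equals zeta_7^5 = exp(2*pi*i*5/7) = exp(-4*I*pi/7).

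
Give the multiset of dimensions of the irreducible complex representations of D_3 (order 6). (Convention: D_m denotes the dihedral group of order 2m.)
Dimensions: 1, 1, 2

There are 3 irreducibles (= number of conjugacy classes). Their dimensions d_i satisfy sum d_i^2 = |G| = 6: 1 + 1 + 4 = 6.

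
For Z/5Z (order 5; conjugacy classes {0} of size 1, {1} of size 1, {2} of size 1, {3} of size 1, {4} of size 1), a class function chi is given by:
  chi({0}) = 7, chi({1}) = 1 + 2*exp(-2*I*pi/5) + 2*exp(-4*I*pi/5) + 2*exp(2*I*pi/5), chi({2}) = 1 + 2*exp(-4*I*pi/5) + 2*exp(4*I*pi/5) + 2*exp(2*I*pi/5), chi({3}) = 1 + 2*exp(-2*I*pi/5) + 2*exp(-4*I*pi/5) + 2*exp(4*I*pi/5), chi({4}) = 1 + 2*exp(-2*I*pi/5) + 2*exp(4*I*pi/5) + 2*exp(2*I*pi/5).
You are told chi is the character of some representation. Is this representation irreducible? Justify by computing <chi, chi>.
Not irreducible (reducible): <chi, chi> = 13 > 1.

Details: <chi, chi> = (1/|G|) sum_C |C| * |chi(C)|^2 = (1/5)[1*|7|^2 + 1*|1 + 2*exp(-2*I*pi/5) + 2*exp(-4*I*pi/5) + 2*exp(2*I*pi/5)|^2 + 1*|1 + 2*exp(-4*I*pi/5) + 2*exp(4*I*pi/5) + 2*exp(2*I*pi/5)|^2 + 1*|1 + 2*exp(-2*I*pi/5) + 2*exp(-4*I*pi/5) + 2*exp(4*I*pi/5)|^2 + 1*|1 + 2*exp(-2*I*pi/5) + 2*exp(4*I*pi/5) + 2*exp(2*I*pi/5)|^2]
  = (1/5)[(49) + (13 + 8*exp(-2*I*pi/5) + 10*exp(-4*I*pi/5) + 10*exp(4*I*pi/5) + 8*exp(2*I*pi/5)) + (13 + 10*exp(-2*I*pi/5) + 8*exp(-4*I*pi/5) + 8*exp(4*I*pi/5) + 10*exp(2*I*pi/5)) + (13 + 10*exp(-2*I*pi/5) + 8*exp(-4*I*pi/5) + 8*exp(4*I*pi/5) + 10*exp(2*I*pi/5)) + (13 + 8*exp(-2*I*pi/5) + 10*exp(-4*I*pi/5) + 10*exp(4*I*pi/5) + 8*exp(2*I*pi/5))] = 65/5 = 13.
(Exp terms are combined using exp(i*s)*conj(exp(i*t)) = exp(i*(s-t)), and sums of them are collapsed using the identity that for every m > 1 the m distinct m-th roots of unity sum to 0, e.g. 1 + exp(2*I*pi/3) + exp(-2*I*pi/3) = 0.)
A character is irreducible iff <chi, chi> = 1, so this representation is reducible.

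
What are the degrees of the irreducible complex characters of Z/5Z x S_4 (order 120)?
Dimensions: 1, 1, 1, 1, 1, 1, 1, 1, 1, 1, 2, 2, 2, 2, 2, 3, 3, 3, 3, 3, 3, 3, 3, 3, 3

Explanation: There are 25 irreducibles (= number of conjugacy classes). Their dimensions d_i satisfy sum d_i^2 = |G| = 120: 1 + 1 + 1 + 1 + 1 + 1 + 1 + 1 + 1 + 1 + 4 + 4 + 4 + 4 + 4 + 9 + 9 + 9 + 9 + 9 + 9 + 9 + 9 + 9 + 9 = 120. (For the product with Z/5Z: each of the 5 1-dim characters of Z/5Z tensors with each irrep of S_4, giving 5 copies of each S_4-dimension.)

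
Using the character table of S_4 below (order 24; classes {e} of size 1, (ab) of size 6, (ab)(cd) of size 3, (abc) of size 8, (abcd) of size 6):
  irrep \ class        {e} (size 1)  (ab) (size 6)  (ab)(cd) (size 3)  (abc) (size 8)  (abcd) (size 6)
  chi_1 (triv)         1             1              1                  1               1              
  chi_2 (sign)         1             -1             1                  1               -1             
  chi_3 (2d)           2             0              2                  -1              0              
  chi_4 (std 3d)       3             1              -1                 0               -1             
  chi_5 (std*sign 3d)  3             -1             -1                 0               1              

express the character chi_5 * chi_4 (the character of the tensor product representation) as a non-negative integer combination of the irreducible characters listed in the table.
chi_5 tensor chi_4 = chi_2 + chi_3 + chi_4 + chi_5 (all other irreducibles have multiplicity 0).

Solution. The character of a tensor product is the pointwise product (chi_5 * chi_4)(C) = chi_5(C) * chi_4(C):
  {e}: (3)*(3), (ab): (-1)*(1), (ab)(cd): (-1)*(-1), (abc): (0)*(0), (abcd): (1)*(-1)
so (chi_5 * chi_4) takes values
  {e} -> 9, (ab) -> -1, (ab)(cd) -> 1, (abc) -> 0, (abcd) -> -1.
Now take the inner product of this character with each irreducible chi from the table, <chi_5*chi_4, chi> = (1/24) sum_C |C| (chi_5*chi_4)(C) conj(chi(C)):
  <chi_5*chi_4, chi_1> = (1/24)[1*(9)*conj(1) + 6*(-1)*conj(1) + 3*(1)*conj(1) + 8*(0)*conj(1) + 6*(-1)*conj(1)]
      = (1/24)[(9) + (-6) + (3) + (0) + (-6)] = 0/24 = 0
  <chi_5*chi_4, chi_2> = (1/24)[1*(9)*conj(1) + 6*(-1)*conj(-1) + 3*(1)*conj(1) + 8*(0)*conj(1) + 6*(-1)*conj(-1)]
      = (1/24)[(9) + (6) + (3) + (0) + (6)] = 24/24 = 1
  <chi_5*chi_4, chi_3> = (1/24)[1*(9)*conj(2) + 6*(-1)*conj(0) + 3*(1)*conj(2) + 8*(0)*conj(-1) + 6*(-1)*conj(0)]
      = (1/24)[(18) + (0) + (6) + (0) + (0)] = 24/24 = 1
  <chi_5*chi_4, chi_4> = (1/24)[1*(9)*conj(3) + 6*(-1)*conj(1) + 3*(1)*conj(-1) + 8*(0)*conj(0) + 6*(-1)*conj(-1)]
      = (1/24)[(27) + (-6) + (-3) + (0) + (6)] = 24/24 = 1
  <chi_5*chi_4, chi_5> = (1/24)[1*(9)*conj(3) + 6*(-1)*conj(-1) + 3*(1)*conj(-1) + 8*(0)*conj(0) + 6*(-1)*conj(1)]
      = (1/24)[(27) + (6) + (-3) + (0) + (-6)] = 24/24 = 1
Hence the multiplicities are chi_2: 1, chi_3: 1, chi_4: 1, chi_5: 1. Dimension check: dim(chi_5)*dim(chi_4) = 3*3 = 9 and sum (mult * dim) = 1*1 + 1*2 + 1*3 + 1*3 = 9.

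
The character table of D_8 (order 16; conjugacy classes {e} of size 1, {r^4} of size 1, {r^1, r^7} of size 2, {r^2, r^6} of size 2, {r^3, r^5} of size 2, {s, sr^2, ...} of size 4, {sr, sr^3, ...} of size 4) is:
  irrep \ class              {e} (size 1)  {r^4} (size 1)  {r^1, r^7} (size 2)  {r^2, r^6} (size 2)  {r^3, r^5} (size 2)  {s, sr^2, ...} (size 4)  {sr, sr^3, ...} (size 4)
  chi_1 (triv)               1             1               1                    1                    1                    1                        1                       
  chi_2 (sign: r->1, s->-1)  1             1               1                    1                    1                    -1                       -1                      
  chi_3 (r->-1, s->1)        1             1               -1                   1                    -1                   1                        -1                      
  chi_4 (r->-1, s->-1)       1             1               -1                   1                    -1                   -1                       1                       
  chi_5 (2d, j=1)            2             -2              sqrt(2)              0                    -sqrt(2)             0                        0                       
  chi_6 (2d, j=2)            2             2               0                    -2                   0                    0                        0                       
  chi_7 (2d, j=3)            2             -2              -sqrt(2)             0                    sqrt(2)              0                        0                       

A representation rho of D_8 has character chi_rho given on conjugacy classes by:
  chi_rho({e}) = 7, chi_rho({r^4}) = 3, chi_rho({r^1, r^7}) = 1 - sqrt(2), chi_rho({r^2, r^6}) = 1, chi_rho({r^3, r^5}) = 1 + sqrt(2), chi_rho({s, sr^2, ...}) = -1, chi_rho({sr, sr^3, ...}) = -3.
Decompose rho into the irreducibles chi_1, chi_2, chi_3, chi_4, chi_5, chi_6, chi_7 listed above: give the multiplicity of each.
Multiplicities: chi_1: 0, chi_2: 2, chi_3: 1, chi_4: 0, chi_5: 0, chi_6: 1, chi_7: 1.

Proof sketch: Use <chi_rho, chi> = (1/|G|) sum_C |C| * chi_rho(C) * conj(chi(C)) with |G| = 16 for each irreducible chi in the table:
  <chi_rho, chi_1> = (1/16)[1*(7)*conj(1) + 1*(3)*conj(1) + 2*(1 - sqrt(2))*conj(1) + 2*(1)*conj(1) + 2*(1 + sqrt(2))*conj(1) + 4*(-1)*conj(1) + 4*(-3)*conj(1)]
      = (1/16)[(7) + (3) + (2 - 2*sqrt(2)) + (2) + (2 + 2*sqrt(2)) + (-4) + (-12)] = 0/16 = 0
  <chi_rho, chi_2> = (1/16)[1*(7)*conj(1) + 1*(3)*conj(1) + 2*(1 - sqrt(2))*conj(1) + 2*(1)*conj(1) + 2*(1 + sqrt(2))*conj(1) + 4*(-1)*conj(-1) + 4*(-3)*conj(-1)]
      = (1/16)[(7) + (3) + (2 - 2*sqrt(2)) + (2) + (2 + 2*sqrt(2)) + (4) + (12)] = 32/16 = 2
  <chi_rho, chi_3> = (1/16)[1*(7)*conj(1) + 1*(3)*conj(1) + 2*(1 - sqrt(2))*conj(-1) + 2*(1)*conj(1) + 2*(1 + sqrt(2))*conj(-1) + 4*(-1)*conj(1) + 4*(-3)*conj(-1)]
      = (1/16)[(7) + (3) + (-2 + 2*sqrt(2)) + (2) + (-2*sqrt(2) - 2) + (-4) + (12)] = 16/16 = 1
  <chi_rho, chi_4> = (1/16)[1*(7)*conj(1) + 1*(3)*conj(1) + 2*(1 - sqrt(2))*conj(-1) + 2*(1)*conj(1) + 2*(1 + sqrt(2))*conj(-1) + 4*(-1)*conj(-1) + 4*(-3)*conj(1)]
      = (1/16)[(7) + (3) + (-2 + 2*sqrt(2)) + (2) + (-2*sqrt(2) - 2) + (4) + (-12)] = 0/16 = 0
  <chi_rho, chi_5> = (1/16)[1*(7)*conj(2) + 1*(3)*conj(-2) + 2*(1 - sqrt(2))*conj(sqrt(2)) + 2*(1)*conj(0) + 2*(1 + sqrt(2))*conj(-sqrt(2)) + 4*(-1)*conj(0) + 4*(-3)*conj(0)]
      = (1/16)[(14) + (-6) + (-4 + 2*sqrt(2)) + (0) + (-4 - 2*sqrt(2)) + (0) + (0)] = 0/16 = 0
  <chi_rho, chi_6> = (1/16)[1*(7)*conj(2) + 1*(3)*conj(2) + 2*(1 - sqrt(2))*conj(0) + 2*(1)*conj(-2) + 2*(1 + sqrt(2))*conj(0) + 4*(-1)*conj(0) + 4*(-3)*conj(0)]
      = (1/16)[(14) + (6) + (0) + (-4) + (0) + (0) + (0)] = 16/16 = 1
  <chi_rho, chi_7> = (1/16)[1*(7)*conj(2) + 1*(3)*conj(-2) + 2*(1 - sqrt(2))*conj(-sqrt(2)) + 2*(1)*conj(0) + 2*(1 + sqrt(2))*conj(sqrt(2)) + 4*(-1)*conj(0) + 4*(-3)*conj(0)]
      = (1/16)[(14) + (-6) + (4 - 2*sqrt(2)) + (0) + (2*sqrt(2) + 4) + (0) + (0)] = 16/16 = 1
Dimension check: dim(rho) = sum (mult * dim) = 0*1 + 2*1 + 1*1 + 0*1 + 0*2 + 1*2 + 1*2 = 7 = chi_rho(e) = 7.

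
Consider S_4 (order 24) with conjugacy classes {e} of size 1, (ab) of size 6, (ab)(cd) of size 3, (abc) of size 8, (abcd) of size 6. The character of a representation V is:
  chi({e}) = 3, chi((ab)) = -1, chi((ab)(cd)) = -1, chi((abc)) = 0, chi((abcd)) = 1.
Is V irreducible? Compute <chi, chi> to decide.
Irreducible: <chi, chi> = 1.

Why: <chi, chi> = (1/|G|) sum_C |C| * |chi(C)|^2 = (1/24)[1*|3|^2 + 6*|-1|^2 + 3*|-1|^2 + 8*|0|^2 + 6*|1|^2]
  = (1/24)[(9) + (6) + (3) + (0) + (6)] = 24/24 = 1.
A character is irreducible iff <chi, chi> = 1, so this representation is irreducible.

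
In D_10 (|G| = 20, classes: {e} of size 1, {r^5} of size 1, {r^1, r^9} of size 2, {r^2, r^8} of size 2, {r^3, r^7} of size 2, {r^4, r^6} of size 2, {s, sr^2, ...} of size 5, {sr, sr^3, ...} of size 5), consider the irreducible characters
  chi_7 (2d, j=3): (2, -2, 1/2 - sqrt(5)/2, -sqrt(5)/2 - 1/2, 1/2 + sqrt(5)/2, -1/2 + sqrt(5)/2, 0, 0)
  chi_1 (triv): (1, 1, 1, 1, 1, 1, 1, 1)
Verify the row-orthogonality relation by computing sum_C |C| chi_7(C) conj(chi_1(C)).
Sum = 0; so <chi_7, chi_1> = 0 (distinct irreducibles are orthogonal).

Working: Compute term by term over conjugacy classes (|C| * chi_7(C) * conj(chi_1(C))):
  1*(2)*conj(1) + 1*(-2)*conj(1) + 2*(1/2 - sqrt(5)/2)*conj(1) + 2*(-sqrt(5)/2 - 1/2)*conj(1) + 2*(1/2 + sqrt(5)/2)*conj(1) + 2*(-1/2 + sqrt(5)/2)*conj(1) + 5*(0)*conj(1) + 5*(0)*conj(1)
  = (2) + (-2) + (1 - sqrt(5)) + (-sqrt(5) - 1) + (1 + sqrt(5)) + (-1 + sqrt(5)) + (0) + (0)
  = 0.
Dividing by |G| = 20 gives 0/20 = 0, matching the row-orthogonality relation <chi_7, chi_1> = [chi_7 = chi_1].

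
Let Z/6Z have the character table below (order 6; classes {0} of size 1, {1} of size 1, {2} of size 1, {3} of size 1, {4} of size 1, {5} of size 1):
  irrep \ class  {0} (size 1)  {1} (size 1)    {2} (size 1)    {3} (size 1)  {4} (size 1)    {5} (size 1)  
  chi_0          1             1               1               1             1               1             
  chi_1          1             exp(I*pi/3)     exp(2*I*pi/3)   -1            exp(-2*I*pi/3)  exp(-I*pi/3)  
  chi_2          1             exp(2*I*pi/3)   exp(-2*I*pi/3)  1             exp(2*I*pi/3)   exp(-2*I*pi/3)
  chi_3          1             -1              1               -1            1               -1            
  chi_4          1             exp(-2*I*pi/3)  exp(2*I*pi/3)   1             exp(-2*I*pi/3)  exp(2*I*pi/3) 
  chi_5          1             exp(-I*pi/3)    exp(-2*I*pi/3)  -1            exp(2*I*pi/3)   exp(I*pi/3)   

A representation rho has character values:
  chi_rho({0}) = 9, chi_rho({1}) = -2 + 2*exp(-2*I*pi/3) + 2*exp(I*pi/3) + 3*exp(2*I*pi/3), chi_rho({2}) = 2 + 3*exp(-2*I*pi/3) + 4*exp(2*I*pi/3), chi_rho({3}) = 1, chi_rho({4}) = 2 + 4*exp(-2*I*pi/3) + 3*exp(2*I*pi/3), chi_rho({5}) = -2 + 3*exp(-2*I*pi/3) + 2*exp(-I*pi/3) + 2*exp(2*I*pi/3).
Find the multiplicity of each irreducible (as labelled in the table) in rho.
Multiplicities: chi_0: 0, chi_1: 2, chi_2: 3, chi_3: 2, chi_4: 2, chi_5: 0.

Derivation: Use <chi_rho, chi> = (1/|G|) sum_C |C| * chi_rho(C) * conj(chi(C)) with |G| = 6 for each irreducible chi in the table:
  <chi_rho, chi_0> = (1/6)[1*(9)*conj(1) + 1*(-2 + 2*exp(-2*I*pi/3) + 2*exp(I*pi/3) + 3*exp(2*I*pi/3))*conj(1) + 1*(2 + 3*exp(-2*I*pi/3) + 4*exp(2*I*pi/3))*conj(1) + 1*(1)*conj(1) + 1*(2 + 4*exp(-2*I*pi/3) + 3*exp(2*I*pi/3))*conj(1) + 1*(-2 + 3*exp(-2*I*pi/3) + 2*exp(-I*pi/3) + 2*exp(2*I*pi/3))*conj(1)]
      = (1/6)[(9) + (-2 + 2*exp(-2*I*pi/3) + 2*exp(I*pi/3) + 3*exp(2*I*pi/3)) + (2 + 3*exp(-2*I*pi/3) + 4*exp(2*I*pi/3)) + (1) + (2 + 4*exp(-2*I*pi/3) + 3*exp(2*I*pi/3)) + (-2 + 3*exp(-2*I*pi/3) + 2*exp(-I*pi/3) + 2*exp(2*I*pi/3))] = 0/6 = 0
  <chi_rho, chi_1> = (1/6)[1*(9)*conj(1) + 1*(-2 + 2*exp(-2*I*pi/3) + 2*exp(I*pi/3) + 3*exp(2*I*pi/3))*conj(exp(I*pi/3)) + 1*(2 + 3*exp(-2*I*pi/3) + 4*exp(2*I*pi/3))*conj(exp(2*I*pi/3)) + 1*(1)*conj(-1) + 1*(2 + 4*exp(-2*I*pi/3) + 3*exp(2*I*pi/3))*conj(exp(-2*I*pi/3)) + 1*(-2 + 3*exp(-2*I*pi/3) + 2*exp(-I*pi/3) + 2*exp(2*I*pi/3))*conj(exp(-I*pi/3))]
      = (1/6)[(9) + (-2*exp(-I*pi/3) + 3*exp(I*pi/3)) + (4 + 2*exp(-2*I*pi/3) + 3*exp(2*I*pi/3)) + (-1) + (4 + 3*exp(-2*I*pi/3) + 2*exp(2*I*pi/3)) + (3*exp(-I*pi/3) - 2*exp(I*pi/3))] = 12/6 = 2
  <chi_rho, chi_2> = (1/6)[1*(9)*conj(1) + 1*(-2 + 2*exp(-2*I*pi/3) + 2*exp(I*pi/3) + 3*exp(2*I*pi/3))*conj(exp(2*I*pi/3)) + 1*(2 + 3*exp(-2*I*pi/3) + 4*exp(2*I*pi/3))*conj(exp(-2*I*pi/3)) + 1*(1)*conj(1) + 1*(2 + 4*exp(-2*I*pi/3) + 3*exp(2*I*pi/3))*conj(exp(2*I*pi/3)) + 1*(-2 + 3*exp(-2*I*pi/3) + 2*exp(-I*pi/3) + 2*exp(2*I*pi/3))*conj(exp(-2*I*pi/3))]
      = (1/6)[(9) + (3 + 2*exp(-I*pi/3) + 2*exp(2*I*pi/3) - 2*exp(-2*I*pi/3)) + (3 + 4*exp(-2*I*pi/3) + 2*exp(2*I*pi/3)) + (1) + (3 + 2*exp(-2*I*pi/3) + 4*exp(2*I*pi/3)) + (3 + 2*exp(-2*I*pi/3) - 2*exp(2*I*pi/3) + 2*exp(I*pi/3))] = 18/6 = 3
  <chi_rho, chi_3> = (1/6)[1*(9)*conj(1) + 1*(-2 + 2*exp(-2*I*pi/3) + 2*exp(I*pi/3) + 3*exp(2*I*pi/3))*conj(-1) + 1*(2 + 3*exp(-2*I*pi/3) + 4*exp(2*I*pi/3))*conj(1) + 1*(1)*conj(-1) + 1*(2 + 4*exp(-2*I*pi/3) + 3*exp(2*I*pi/3))*conj(1) + 1*(-2 + 3*exp(-2*I*pi/3) + 2*exp(-I*pi/3) + 2*exp(2*I*pi/3))*conj(-1)]
      = (1/6)[(9) + (2 - 3*exp(2*I*pi/3) - 2*exp(I*pi/3) - 2*exp(-2*I*pi/3)) + (2 + 3*exp(-2*I*pi/3) + 4*exp(2*I*pi/3)) + (-1) + (2 + 4*exp(-2*I*pi/3) + 3*exp(2*I*pi/3)) + (2 - 2*exp(2*I*pi/3) - 2*exp(-I*pi/3) - 3*exp(-2*I*pi/3))] = 12/6 = 2
  <chi_rho, chi_4> = (1/6)[1*(9)*conj(1) + 1*(-2 + 2*exp(-2*I*pi/3) + 2*exp(I*pi/3) + 3*exp(2*I*pi/3))*conj(exp(-2*I*pi/3)) + 1*(2 + 3*exp(-2*I*pi/3) + 4*exp(2*I*pi/3))*conj(exp(2*I*pi/3)) + 1*(1)*conj(1) + 1*(2 + 4*exp(-2*I*pi/3) + 3*exp(2*I*pi/3))*conj(exp(-2*I*pi/3)) + 1*(-2 + 3*exp(-2*I*pi/3) + 2*exp(-I*pi/3) + 2*exp(2*I*pi/3))*conj(exp(2*I*pi/3))]
      = (1/6)[(9) + (3*exp(-2*I*pi/3) - 2*exp(2*I*pi/3)) + (4 + 2*exp(-2*I*pi/3) + 3*exp(2*I*pi/3)) + (1) + (4 + 3*exp(-2*I*pi/3) + 2*exp(2*I*pi/3)) + (-2*exp(-2*I*pi/3) + 3*exp(2*I*pi/3))] = 12/6 = 2
  <chi_rho, chi_5> = (1/6)[1*(9)*conj(1) + 1*(-2 + 2*exp(-2*I*pi/3) + 2*exp(I*pi/3) + 3*exp(2*I*pi/3))*conj(exp(-I*pi/3)) + 1*(2 + 3*exp(-2*I*pi/3) + 4*exp(2*I*pi/3))*conj(exp(-2*I*pi/3)) + 1*(1)*conj(-1) + 1*(2 + 4*exp(-2*I*pi/3) + 3*exp(2*I*pi/3))*conj(exp(2*I*pi/3)) + 1*(-2 + 3*exp(-2*I*pi/3) + 2*exp(-I*pi/3) + 2*exp(2*I*pi/3))*conj(exp(I*pi/3))]
      = (1/6)[(9) + (-3 - 2*exp(I*pi/3) + 2*exp(-I*pi/3) + 2*exp(2*I*pi/3)) + (3 + 4*exp(-2*I*pi/3) + 2*exp(2*I*pi/3)) + (-1) + (3 + 2*exp(-2*I*pi/3) + 4*exp(2*I*pi/3)) + (-3 + 2*exp(-2*I*pi/3) - 2*exp(-I*pi/3) + 2*exp(I*pi/3))] = 0/6 = 0
(Exp terms are combined using exp(i*s)*conj(exp(i*t)) = exp(i*(s-t)), and sums of them are collapsed using the identity that for every m > 1 the m distinct m-th roots of unity sum to 0, e.g. 1 + exp(2*I*pi/3) + exp(-2*I*pi/3) = 0.)
Dimension check: dim(rho) = sum (mult * dim) = 0*1 + 2*1 + 3*1 + 2*1 + 2*1 + 0*1 = 9 = chi_rho(e) = 9.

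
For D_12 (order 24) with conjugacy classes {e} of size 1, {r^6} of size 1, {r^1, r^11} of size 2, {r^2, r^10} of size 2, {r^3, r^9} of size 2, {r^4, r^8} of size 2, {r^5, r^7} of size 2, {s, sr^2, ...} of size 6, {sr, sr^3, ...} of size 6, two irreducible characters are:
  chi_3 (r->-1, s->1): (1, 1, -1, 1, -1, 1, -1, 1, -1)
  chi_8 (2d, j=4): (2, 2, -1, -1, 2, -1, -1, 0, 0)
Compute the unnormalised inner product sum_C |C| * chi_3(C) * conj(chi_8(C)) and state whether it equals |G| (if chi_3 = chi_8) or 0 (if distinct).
Sum = 0; so <chi_3, chi_8> = 0 (distinct irreducibles are orthogonal).

Solution. Compute term by term over conjugacy classes (|C| * chi_3(C) * conj(chi_8(C))):
  1*(1)*conj(2) + 1*(1)*conj(2) + 2*(-1)*conj(-1) + 2*(1)*conj(-1) + 2*(-1)*conj(2) + 2*(1)*conj(-1) + 2*(-1)*conj(-1) + 6*(1)*conj(0) + 6*(-1)*conj(0)
  = (2) + (2) + (2) + (-2) + (-4) + (-2) + (2) + (0) + (0)
  = 0.
Dividing by |G| = 24 gives 0/24 = 0, matching the row-orthogonality relation <chi_3, chi_8> = [chi_3 = chi_8].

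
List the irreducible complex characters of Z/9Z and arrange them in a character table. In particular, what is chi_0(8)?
Character table of Z/9Z (irreps indexed chi_0,...,chi_8 with chi_k(m) = zeta_9^(k*m), zeta_9 = exp(2*pi*i/9)):
  irrep \ class  {0} (size 1)  {1} (size 1)    {2} (size 1)    {3} (size 1)    {4} (size 1)    {5} (size 1)    {6} (size 1)    {7} (size 1)    {8} (size 1)  
  chi_0          1             1               1               1               1               1               1               1               1             
  chi_1          1             exp(2*I*pi/9)   exp(4*I*pi/9)   exp(2*I*pi/3)   exp(8*I*pi/9)   exp(-8*I*pi/9)  exp(-2*I*pi/3)  exp(-4*I*pi/9)  exp(-2*I*pi/9)
  chi_2          1             exp(4*I*pi/9)   exp(8*I*pi/9)   exp(-2*I*pi/3)  exp(-2*I*pi/9)  exp(2*I*pi/9)   exp(2*I*pi/3)   exp(-8*I*pi/9)  exp(-4*I*pi/9)
  chi_3          1             exp(2*I*pi/3)   exp(-2*I*pi/3)  1               exp(2*I*pi/3)   exp(-2*I*pi/3)  1               exp(2*I*pi/3)   exp(-2*I*pi/3)
  chi_4          1             exp(8*I*pi/9)   exp(-2*I*pi/9)  exp(2*I*pi/3)   exp(-4*I*pi/9)  exp(4*I*pi/9)   exp(-2*I*pi/3)  exp(2*I*pi/9)   exp(-8*I*pi/9)
  chi_5          1             exp(-8*I*pi/9)  exp(2*I*pi/9)   exp(-2*I*pi/3)  exp(4*I*pi/9)   exp(-4*I*pi/9)  exp(2*I*pi/3)   exp(-2*I*pi/9)  exp(8*I*pi/9) 
  chi_6          1             exp(-2*I*pi/3)  exp(2*I*pi/3)   1               exp(-2*I*pi/3)  exp(2*I*pi/3)   1               exp(-2*I*pi/3)  exp(2*I*pi/3) 
  chi_7          1             exp(-4*I*pi/9)  exp(-8*I*pi/9)  exp(2*I*pi/3)   exp(2*I*pi/9)   exp(-2*I*pi/9)  exp(-2*I*pi/3)  exp(8*I*pi/9)   exp(4*I*pi/9) 
  chi_8          1             exp(-2*I*pi/9)  exp(-4*I*pi/9)  exp(-2*I*pi/3)  exp(-8*I*pi/9)  exp(8*I*pi/9)   exp(2*I*pi/3)   exp(4*I*pi/9)   exp(2*I*pi/9) 

Spot check: chi_0(8) = zeta_9^(0*8) = zeta_9^0 = 1.

Why: Z/9Z is abelian, so all 9 irreducible complex representations are 1-dimensional. They are given by chi_k(m) = zeta_9^(k*m) for k = 0,...,8. Row orthogonality: sum_m chi_k(m) conj(chi_l(m)) = 9 * [k = l].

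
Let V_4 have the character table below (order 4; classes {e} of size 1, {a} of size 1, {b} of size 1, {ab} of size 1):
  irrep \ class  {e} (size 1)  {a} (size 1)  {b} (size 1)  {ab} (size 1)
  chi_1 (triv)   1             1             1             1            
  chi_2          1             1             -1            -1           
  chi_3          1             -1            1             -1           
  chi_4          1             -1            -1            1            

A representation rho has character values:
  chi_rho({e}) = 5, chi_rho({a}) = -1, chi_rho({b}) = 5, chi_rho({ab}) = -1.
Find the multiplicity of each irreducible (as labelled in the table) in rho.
Multiplicities: chi_1: 2, chi_2: 0, chi_3: 3, chi_4: 0.

Explanation: Use <chi_rho, chi> = (1/|G|) sum_C |C| * chi_rho(C) * conj(chi(C)) with |G| = 4 for each irreducible chi in the table:
  <chi_rho, chi_1> = (1/4)[1*(5)*conj(1) + 1*(-1)*conj(1) + 1*(5)*conj(1) + 1*(-1)*conj(1)]
      = (1/4)[(5) + (-1) + (5) + (-1)] = 8/4 = 2
  <chi_rho, chi_2> = (1/4)[1*(5)*conj(1) + 1*(-1)*conj(1) + 1*(5)*conj(-1) + 1*(-1)*conj(-1)]
      = (1/4)[(5) + (-1) + (-5) + (1)] = 0/4 = 0
  <chi_rho, chi_3> = (1/4)[1*(5)*conj(1) + 1*(-1)*conj(-1) + 1*(5)*conj(1) + 1*(-1)*conj(-1)]
      = (1/4)[(5) + (1) + (5) + (1)] = 12/4 = 3
  <chi_rho, chi_4> = (1/4)[1*(5)*conj(1) + 1*(-1)*conj(-1) + 1*(5)*conj(-1) + 1*(-1)*conj(1)]
      = (1/4)[(5) + (1) + (-5) + (-1)] = 0/4 = 0
Dimension check: dim(rho) = sum (mult * dim) = 2*1 + 0*1 + 3*1 + 0*1 = 5 = chi_rho(e) = 5.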